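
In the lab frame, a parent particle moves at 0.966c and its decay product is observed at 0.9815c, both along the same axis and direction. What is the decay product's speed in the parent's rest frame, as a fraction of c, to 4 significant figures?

u' ≈ 0.2988c

Inverse velocity addition: u' = (u − v)/(1 − uv/c²)
= (0.9815 − 0.966)/(1 − 0.9815×0.966) = 0.01550/0.0518710 = 0.2988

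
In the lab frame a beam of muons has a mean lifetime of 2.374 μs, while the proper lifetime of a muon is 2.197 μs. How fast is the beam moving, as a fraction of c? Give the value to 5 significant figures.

γ = Δt/τ₀ = 2.374/2.197 = 1.080564
β = √(1 − 1/γ²) = √(1 − 1/1.080564²) = 0.37889

β ≈ 0.37889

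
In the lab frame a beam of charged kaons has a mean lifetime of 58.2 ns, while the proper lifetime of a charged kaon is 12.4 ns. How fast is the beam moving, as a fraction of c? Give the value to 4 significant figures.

γ = Δt/τ₀ = 58.2/12.4 = 4.69355
β = √(1 − 1/γ²) = √(1 − 1/4.69355²) = 0.9770

β ≈ 0.9770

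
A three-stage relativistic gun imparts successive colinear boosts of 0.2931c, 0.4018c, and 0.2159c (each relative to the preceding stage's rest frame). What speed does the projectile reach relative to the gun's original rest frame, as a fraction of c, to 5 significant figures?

u ≈ 0.73847c

Compose boost 2: (0.4018 + 0.2931)/(1 + 0.4018×0.2931) = 0.69490/1.117768 = 0.6216856
Compose boost 3: (0.2159 + 0.6216856)/(1 + 0.2159×0.6216856) = 0.8375856/1.134222 = 0.73847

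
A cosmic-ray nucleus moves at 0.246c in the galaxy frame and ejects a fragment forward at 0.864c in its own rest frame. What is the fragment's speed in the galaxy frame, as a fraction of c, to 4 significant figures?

Compose boost 2: (0.864 + 0.246)/(1 + 0.864×0.246) = 1.110/1.21254 = 0.9154

u ≈ 0.9154c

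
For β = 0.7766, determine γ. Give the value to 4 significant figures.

γ ≈ 1.587

γ = 1/√(1 − β²) = 1/√(1 − 0.7766²) = 1/√(0.396892) = 1.587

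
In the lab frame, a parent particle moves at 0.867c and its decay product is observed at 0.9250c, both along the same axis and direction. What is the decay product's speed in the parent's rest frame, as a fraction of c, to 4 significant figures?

Inverse velocity addition: u' = (u − v)/(1 − uv/c²)
= (0.9250 − 0.867)/(1 − 0.9250×0.867) = 0.05800/0.198025 = 0.2929

u' ≈ 0.2929c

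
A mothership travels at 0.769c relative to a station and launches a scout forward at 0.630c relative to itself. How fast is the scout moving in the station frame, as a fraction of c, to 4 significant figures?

u ≈ 0.9424c

Compose boost 2: (0.630 + 0.769)/(1 + 0.630×0.769) = 1.399/1.48447 = 0.9424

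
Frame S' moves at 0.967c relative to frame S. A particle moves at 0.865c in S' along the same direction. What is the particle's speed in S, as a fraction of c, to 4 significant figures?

Relativistic velocity addition: u = (u' + v)/(1 + u'v/c²)
= (0.865 + 0.967)/(1 + 0.865×0.967) = 1.832/1.83645 = 0.9976

u ≈ 0.9976c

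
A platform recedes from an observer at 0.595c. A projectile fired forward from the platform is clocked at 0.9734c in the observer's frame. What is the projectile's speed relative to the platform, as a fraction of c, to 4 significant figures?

u' ≈ 0.8992c

Inverse velocity addition: u' = (u − v)/(1 − uv/c²)
= (0.9734 − 0.595)/(1 − 0.9734×0.595) = 0.3784/0.420827 = 0.8992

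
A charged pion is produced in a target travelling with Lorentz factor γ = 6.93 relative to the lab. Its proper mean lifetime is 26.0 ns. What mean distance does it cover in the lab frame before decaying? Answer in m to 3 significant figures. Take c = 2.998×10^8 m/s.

d ≈ 53.5 m

β = √(1 − 1/γ²) = √(1 − 1/6.93²) = 0.98953
Dilated lifetime: Δt = γτ₀ = 6.93 × 26.0 ns = 180.18 ns
d = vΔt = 0.98953c × 180.18 ns = 2.9666×10^8 m/s × 1.8018×10^-7 s = 53.5 m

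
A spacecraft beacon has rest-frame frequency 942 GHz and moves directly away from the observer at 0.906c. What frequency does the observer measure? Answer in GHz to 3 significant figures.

f_obs ≈ 209 GHz

Relativistic Doppler: f_obs = f_src √((1−β)/(1+β))
= 942 × √(0.094000/1.9060) = 942 × 0.22208 = 209 GHz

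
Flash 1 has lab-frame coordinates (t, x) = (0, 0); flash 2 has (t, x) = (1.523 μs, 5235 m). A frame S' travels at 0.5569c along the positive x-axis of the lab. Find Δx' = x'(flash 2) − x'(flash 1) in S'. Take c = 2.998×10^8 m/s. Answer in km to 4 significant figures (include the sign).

γ = 1/√(1 − 0.5569²) = 1.20398
Δx' = γ(Δx − vΔt) = 1.20398 × (5235 m − 0.5569×(2.998×10^8 m/s)×1.523×10^-6 s)
= 1.20398 × (4980.72 m) = 5.997 km

Δx' ≈ 5.997 km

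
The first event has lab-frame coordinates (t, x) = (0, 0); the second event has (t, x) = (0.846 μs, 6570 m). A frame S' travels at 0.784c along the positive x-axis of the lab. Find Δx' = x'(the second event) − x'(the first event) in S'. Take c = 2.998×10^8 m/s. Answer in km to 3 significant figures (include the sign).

γ = 1/√(1 − 0.784²) = 1.6109
Δx' = γ(Δx − vΔt) = 1.6109 × (6570 m − 0.784×(2.998×10^8 m/s)×0.846×10^-6 s)
= 1.6109 × (6371.2 m) = 10.3 km

Δx' ≈ 10.3 km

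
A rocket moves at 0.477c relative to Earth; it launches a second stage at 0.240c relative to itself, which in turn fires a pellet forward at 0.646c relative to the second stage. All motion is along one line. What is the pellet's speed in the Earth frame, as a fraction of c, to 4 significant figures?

Compose boost 2: (0.240 + 0.477)/(1 + 0.240×0.477) = 0.7170/1.11448 = 0.643349
Compose boost 3: (0.646 + 0.643349)/(1 + 0.646×0.643349) = 1.28935/1.41560 = 0.9108

u ≈ 0.9108c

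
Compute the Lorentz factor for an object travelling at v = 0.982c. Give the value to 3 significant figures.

γ = 1/√(1 − β²) = 1/√(1 − 0.982²) = 1/√(0.035676) = 5.29

γ ≈ 5.29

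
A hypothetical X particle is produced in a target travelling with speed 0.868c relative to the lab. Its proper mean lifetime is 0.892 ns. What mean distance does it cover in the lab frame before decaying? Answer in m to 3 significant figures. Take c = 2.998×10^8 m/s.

d ≈ 0.467 m

γ = 1/√(1 − 0.868²) = 2.0138
Dilated lifetime: Δt = γτ₀ = 2.0138 × 0.892 ns = 1.7963 ns
d = vΔt = 0.868c × 1.7963 ns = 2.6023×10^8 m/s × 1.7963×10^-9 s = 0.467 m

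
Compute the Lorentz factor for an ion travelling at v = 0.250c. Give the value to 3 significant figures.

γ = 1/√(1 − β²) = 1/√(1 − 0.250²) = 1/√(0.93750) = 1.03

γ ≈ 1.03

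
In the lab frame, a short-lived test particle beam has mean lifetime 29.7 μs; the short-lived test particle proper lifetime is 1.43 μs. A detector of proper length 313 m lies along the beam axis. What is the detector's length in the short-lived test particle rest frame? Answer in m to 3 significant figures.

L ≈ 15.1 m

Time dilation ⇒ γ = Δt/τ₀ = 29.7/1.43 = 20.769
Length contraction: L = L₀/γ = 313/20.769 = 15.1 m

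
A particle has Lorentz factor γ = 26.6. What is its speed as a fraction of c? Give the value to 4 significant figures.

β ≈ 0.9993

β = √(1 − 1/γ²) = √(1 − 1/26.6²) = √(0.998587) = 0.9993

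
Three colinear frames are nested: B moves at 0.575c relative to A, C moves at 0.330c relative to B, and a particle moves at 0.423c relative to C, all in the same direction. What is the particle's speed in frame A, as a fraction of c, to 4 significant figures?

u ≈ 0.8955c

Compose boost 2: (0.330 + 0.575)/(1 + 0.330×0.575) = 0.9050/1.18975 = 0.760664
Compose boost 3: (0.423 + 0.760664)/(1 + 0.423×0.760664) = 1.18366/1.32176 = 0.8955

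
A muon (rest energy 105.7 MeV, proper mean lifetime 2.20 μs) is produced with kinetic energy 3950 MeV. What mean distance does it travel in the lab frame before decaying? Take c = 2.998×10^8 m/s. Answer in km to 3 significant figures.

d ≈ 25.3 km

γ = 1 + K/(m₀c²) = 1 + 3950/105.7 = 38.370
β = √(1 − 1/γ²) = 0.99966
Dilated lifetime: γτ₀ = 38.370 × 2.20 μs = 84.414 μs
d = βc·γτ₀ = 0.99966 × (2.998×10^8 m/s) × 8.4414×10^-5 s = 25.3 km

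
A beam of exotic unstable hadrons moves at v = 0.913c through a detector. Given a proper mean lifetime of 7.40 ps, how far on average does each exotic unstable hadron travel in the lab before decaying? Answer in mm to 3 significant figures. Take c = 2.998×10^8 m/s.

d ≈ 4.96 mm

γ = 1/√(1 − 0.913²) = 2.4512
Dilated lifetime: Δt = γτ₀ = 2.4512 × 7.40 ps = 18.139 ps
d = vΔt = 0.913c × 18.139 ps = 2.7372×10^8 m/s × 1.8139×10^-11 s = 4.96 mm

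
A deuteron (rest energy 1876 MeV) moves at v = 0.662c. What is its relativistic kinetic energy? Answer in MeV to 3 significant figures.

K ≈ 627 MeV

γ = 1/√(1 − 0.662²) = 1.3342
K = (γ − 1)m₀c² = (1.3342 − 1) × 1876 MeV = 0.33422 × 1876 MeV = 627 MeV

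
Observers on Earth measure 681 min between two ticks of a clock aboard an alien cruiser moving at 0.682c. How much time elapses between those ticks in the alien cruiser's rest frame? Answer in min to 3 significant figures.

τ₀ ≈ 498 min

γ = 1/√(1 − 0.682²) = 1.3673
Proper time: τ₀ = Δt/γ = 681/1.3673 = 498 min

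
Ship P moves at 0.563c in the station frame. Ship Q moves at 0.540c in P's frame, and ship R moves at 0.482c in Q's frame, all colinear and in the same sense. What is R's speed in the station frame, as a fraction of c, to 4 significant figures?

u ≈ 0.9433c

Compose boost 2: (0.540 + 0.563)/(1 + 0.540×0.563) = 1.103/1.30402 = 0.845846
Compose boost 3: (0.482 + 0.845846)/(1 + 0.482×0.845846) = 1.32785/1.40770 = 0.9433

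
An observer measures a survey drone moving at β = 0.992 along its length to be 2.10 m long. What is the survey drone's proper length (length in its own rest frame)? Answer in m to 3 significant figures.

L₀ ≈ 16.6 m

γ = 1/√(1 − 0.992²) = 7.9216
L₀ = γL = 7.9216 × 2.10 = 16.6 m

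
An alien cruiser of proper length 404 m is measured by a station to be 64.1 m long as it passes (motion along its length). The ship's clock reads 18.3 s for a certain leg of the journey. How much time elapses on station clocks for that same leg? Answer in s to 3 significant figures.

Length contraction ⇒ γ = L₀/L = 404/64.1 = 6.3027
Time dilation: Δt = γτ₀ = 6.3027 × 18.3 s = 115 s

Δt ≈ 115 s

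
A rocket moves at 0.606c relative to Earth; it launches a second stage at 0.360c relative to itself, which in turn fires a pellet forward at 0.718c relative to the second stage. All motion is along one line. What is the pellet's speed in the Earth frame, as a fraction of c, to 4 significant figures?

Compose boost 2: (0.360 + 0.606)/(1 + 0.360×0.606) = 0.9660/1.21816 = 0.792999
Compose boost 3: (0.718 + 0.792999)/(1 + 0.718×0.792999) = 1.51100/1.56937 = 0.9628

u ≈ 0.9628c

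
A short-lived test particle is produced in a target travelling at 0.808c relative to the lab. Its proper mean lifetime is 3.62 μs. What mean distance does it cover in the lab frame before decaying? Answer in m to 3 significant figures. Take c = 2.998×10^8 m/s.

γ = 1/√(1 − 0.808²) = 1.6973
Dilated lifetime: Δt = γτ₀ = 1.6973 × 3.62 μs = 6.1441 μs
d = vΔt = 0.808c × 6.1441 μs = 2.4224×10^8 m/s × 6.1441×10^-6 s = 1490 m

d ≈ 1490 m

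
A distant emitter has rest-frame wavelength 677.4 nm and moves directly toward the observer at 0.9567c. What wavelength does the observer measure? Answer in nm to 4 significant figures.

Relativistic Doppler: λ_obs = λ_src √((1−β)/(1+β))
= 677.4 × √(0.0433000/1.95670) = 677.4 × 0.148759 = 100.8 nm

λ_obs ≈ 100.8 nm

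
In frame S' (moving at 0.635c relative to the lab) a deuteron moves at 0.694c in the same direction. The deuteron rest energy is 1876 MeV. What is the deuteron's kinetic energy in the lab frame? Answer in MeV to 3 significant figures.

K ≈ 2980 MeV

u_lab = (0.694 + 0.635)/(1 + 0.694×0.635) = 0.922475
γ = 1/√(1 − 0.922475²) = 2.5903
K = (γ − 1)m₀c² = (2.5903 − 1) × 1876 = 1.5903 × 1876 = 2980 MeV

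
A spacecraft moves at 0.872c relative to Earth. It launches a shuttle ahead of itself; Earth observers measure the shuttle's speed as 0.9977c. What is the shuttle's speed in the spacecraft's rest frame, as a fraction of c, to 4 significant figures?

Inverse velocity addition: u' = (u − v)/(1 − uv/c²)
= (0.9977 − 0.872)/(1 − 0.9977×0.872) = 0.1257/0.130006 = 0.9669

u' ≈ 0.9669c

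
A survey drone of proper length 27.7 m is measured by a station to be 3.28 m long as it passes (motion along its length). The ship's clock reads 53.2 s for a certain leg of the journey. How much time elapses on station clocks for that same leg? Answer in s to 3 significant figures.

Length contraction ⇒ γ = L₀/L = 27.7/3.28 = 8.4451
Time dilation: Δt = γτ₀ = 8.4451 × 53.2 s = 449 s

Δt ≈ 449 s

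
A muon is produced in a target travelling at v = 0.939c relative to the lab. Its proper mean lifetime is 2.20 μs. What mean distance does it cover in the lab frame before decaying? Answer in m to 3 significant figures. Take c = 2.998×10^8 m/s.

γ = 1/√(1 − 0.939²) = 2.9077
Dilated lifetime: Δt = γτ₀ = 2.9077 × 2.20 μs = 6.3969 μs
d = vΔt = 0.939c × 6.3969 μs = 2.8151×10^8 m/s × 6.3969×10^-6 s = 1800 m

d ≈ 1800 m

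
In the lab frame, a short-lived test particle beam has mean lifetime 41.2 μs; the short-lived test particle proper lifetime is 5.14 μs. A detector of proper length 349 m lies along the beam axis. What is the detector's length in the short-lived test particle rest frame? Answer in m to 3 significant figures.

L ≈ 43.5 m

Time dilation ⇒ γ = Δt/τ₀ = 41.2/5.14 = 8.0156
Length contraction: L = L₀/γ = 349/8.0156 = 43.5 m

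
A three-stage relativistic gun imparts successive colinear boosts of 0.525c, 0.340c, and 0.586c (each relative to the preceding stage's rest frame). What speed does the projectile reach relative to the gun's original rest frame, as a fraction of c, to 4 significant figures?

u ≈ 0.9230c

Compose boost 2: (0.340 + 0.525)/(1 + 0.340×0.525) = 0.8650/1.17850 = 0.733984
Compose boost 3: (0.586 + 0.733984)/(1 + 0.586×0.733984) = 1.31998/1.43011 = 0.9230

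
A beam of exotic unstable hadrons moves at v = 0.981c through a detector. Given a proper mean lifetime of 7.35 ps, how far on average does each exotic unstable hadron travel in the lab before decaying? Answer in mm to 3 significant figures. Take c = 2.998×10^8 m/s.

d ≈ 11.1 mm

γ = 1/√(1 − 0.981²) = 5.1544
Dilated lifetime: Δt = γτ₀ = 5.1544 × 7.35 ps = 37.885 ps
d = vΔt = 0.981c × 37.885 ps = 2.9410×10^8 m/s × 3.7885×10^-11 s = 11.1 mm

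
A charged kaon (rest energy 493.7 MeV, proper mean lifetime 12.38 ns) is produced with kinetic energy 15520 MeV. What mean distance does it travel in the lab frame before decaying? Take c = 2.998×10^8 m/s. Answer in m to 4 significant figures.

γ = 1 + K/(m₀c²) = 1 + 15520/493.7 = 32.4361
β = √(1 − 1/γ²) = 0.999525
Dilated lifetime: γτ₀ = 32.4361 × 12.38 ns = 401.559 ns
d = βc·γτ₀ = 0.999525 × (2.998×10^8 m/s) × 4.01559×10^-7 s = 120.3 m

d ≈ 120.3 m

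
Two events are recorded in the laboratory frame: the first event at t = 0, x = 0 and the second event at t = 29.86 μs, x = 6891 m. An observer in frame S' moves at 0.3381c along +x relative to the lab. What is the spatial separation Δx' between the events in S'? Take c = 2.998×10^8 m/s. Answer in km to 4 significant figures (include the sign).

γ = 1/√(1 − 0.3381²) = 1.06257
Δx' = γ(Δx − vΔt) = 1.06257 × (6891 m − 0.3381×(2.998×10^8 m/s)×29.86×10^-6 s)
= 1.06257 × (3864.32 m) = 4.106 km

Δx' ≈ 4.106 km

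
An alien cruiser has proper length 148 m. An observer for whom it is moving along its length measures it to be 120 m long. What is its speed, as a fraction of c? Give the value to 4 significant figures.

γ = L₀/L = 148/120 = 1.23333
β = √(1 − 1/γ²) = 0.5853

β ≈ 0.5853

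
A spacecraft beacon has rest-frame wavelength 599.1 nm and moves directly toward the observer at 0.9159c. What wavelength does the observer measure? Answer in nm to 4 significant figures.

λ_obs ≈ 125.5 nm

Relativistic Doppler: λ_obs = λ_src √((1−β)/(1+β))
= 599.1 × √(0.0841000/1.91590) = 599.1 × 0.209513 = 125.5 nm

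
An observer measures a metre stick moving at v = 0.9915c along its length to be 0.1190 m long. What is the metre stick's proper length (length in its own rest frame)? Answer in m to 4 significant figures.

L₀ ≈ 0.9146 m

γ = 1/√(1 − 0.9915²) = 7.68600
L₀ = γL = 7.68600 × 0.1190 = 0.9146 m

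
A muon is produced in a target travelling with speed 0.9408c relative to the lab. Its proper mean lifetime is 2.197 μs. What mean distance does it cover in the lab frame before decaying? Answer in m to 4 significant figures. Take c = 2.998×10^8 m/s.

γ = 1/√(1 − 0.9408²) = 2.95018
Dilated lifetime: Δt = γτ₀ = 2.95018 × 2.197 μs = 6.48155 μs
d = vΔt = 0.9408c × 6.48155 μs = 2.82052×10^8 m/s × 6.48155×10^-6 s = 1828 m

d ≈ 1828 m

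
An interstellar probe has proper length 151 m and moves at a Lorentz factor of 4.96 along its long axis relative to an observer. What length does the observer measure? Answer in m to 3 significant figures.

L ≈ 30.4 m

γ = 4.96 (given)
Length contraction: L = L₀/γ = 151/4.96 = 30.4 m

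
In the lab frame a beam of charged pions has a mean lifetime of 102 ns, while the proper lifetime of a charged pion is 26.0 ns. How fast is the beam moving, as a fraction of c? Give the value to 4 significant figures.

γ = Δt/τ₀ = 102/26.0 = 3.92308
β = √(1 − 1/γ²) = √(1 − 1/3.92308²) = 0.9670

β ≈ 0.9670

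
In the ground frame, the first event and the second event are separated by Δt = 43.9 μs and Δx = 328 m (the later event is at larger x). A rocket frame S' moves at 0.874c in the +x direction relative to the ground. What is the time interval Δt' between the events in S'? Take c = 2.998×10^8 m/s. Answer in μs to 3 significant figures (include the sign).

γ = 1/√(1 − 0.874²) = 2.0579
Δt' = γ(Δt − vΔx/c²) = 2.0579 × (43.9 μs − 0.874×328 m / (2.998×10^8 m/s))
= 2.0579 × (42.944 μs) = 88.4 μs

Δt' ≈ 88.4 μs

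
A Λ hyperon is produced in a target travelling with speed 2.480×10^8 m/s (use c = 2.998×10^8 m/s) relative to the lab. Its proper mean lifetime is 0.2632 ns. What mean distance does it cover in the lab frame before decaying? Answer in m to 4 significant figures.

d ≈ 0.1162 m

β = v/c = 2.480×10^8 / 2.998×10^8 = 0.827218
γ = 1/√(1 − 0.827218²) = 1.77974
Dilated lifetime: Δt = γτ₀ = 1.77974 × 0.2632 ns = 0.468427 ns
d = vΔt = 0.827218c × 0.468427 ns = 2.48000×10^8 m/s × 4.68427×10^-10 s = 0.1162 m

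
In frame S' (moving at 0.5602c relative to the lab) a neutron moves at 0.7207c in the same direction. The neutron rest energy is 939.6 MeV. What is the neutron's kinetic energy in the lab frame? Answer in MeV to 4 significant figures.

u_lab = (0.7207 + 0.5602)/(1 + 0.7207×0.5602) = 0.9124934
γ = 1/√(1 − 0.9124934²) = 2.44444
K = (γ − 1)m₀c² = (2.44444 − 1) × 939.6 = 1.44444 × 939.6 = 1357 MeV

K ≈ 1357 MeV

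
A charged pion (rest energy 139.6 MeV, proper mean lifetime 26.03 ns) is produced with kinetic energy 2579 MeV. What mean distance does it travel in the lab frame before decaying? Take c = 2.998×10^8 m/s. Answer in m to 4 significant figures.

γ = 1 + K/(m₀c²) = 1 + 2579/139.6 = 19.4742
β = √(1 − 1/γ²) = 0.998681
Dilated lifetime: γτ₀ = 19.4742 × 26.03 ns = 506.914 ns
d = βc·γτ₀ = 0.998681 × (2.998×10^8 m/s) × 5.06914×10^-7 s = 151.8 m

d ≈ 151.8 m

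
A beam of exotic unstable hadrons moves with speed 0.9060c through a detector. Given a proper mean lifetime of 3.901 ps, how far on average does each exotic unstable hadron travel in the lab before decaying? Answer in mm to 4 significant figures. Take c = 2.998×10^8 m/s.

γ = 1/√(1 − 0.9060²) = 2.36252
Dilated lifetime: Δt = γτ₀ = 2.36252 × 3.901 ps = 9.21617 ps
d = vΔt = 0.9060c × 9.21617 ps = 2.71619×10^8 m/s × 9.21617×10^-12 s = 2.503 mm

d ≈ 2.503 mm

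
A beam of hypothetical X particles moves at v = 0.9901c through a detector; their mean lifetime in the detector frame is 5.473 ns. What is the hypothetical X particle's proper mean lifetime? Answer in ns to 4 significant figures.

γ = 1/√(1 − 0.9901²) = 7.12435
Proper time: τ₀ = Δt/γ = 5.473/7.12435 = 0.7682 ns

τ₀ ≈ 0.7682 ns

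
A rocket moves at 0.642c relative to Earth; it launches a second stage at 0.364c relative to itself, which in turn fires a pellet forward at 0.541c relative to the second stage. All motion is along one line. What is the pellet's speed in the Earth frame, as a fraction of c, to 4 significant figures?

u ≈ 0.9412c

Compose boost 2: (0.364 + 0.642)/(1 + 0.364×0.642) = 1.006/1.23369 = 0.815441
Compose boost 3: (0.541 + 0.815441)/(1 + 0.541×0.815441) = 1.35644/1.44115 = 0.9412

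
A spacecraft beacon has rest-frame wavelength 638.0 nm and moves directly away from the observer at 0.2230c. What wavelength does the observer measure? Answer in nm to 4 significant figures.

λ_obs ≈ 800.4 nm

Relativistic Doppler: λ_obs = λ_src √((1+β)/(1−β))
= 638.0 × √(1.22300/0.777000) = 638.0 × 1.25459 = 800.4 nm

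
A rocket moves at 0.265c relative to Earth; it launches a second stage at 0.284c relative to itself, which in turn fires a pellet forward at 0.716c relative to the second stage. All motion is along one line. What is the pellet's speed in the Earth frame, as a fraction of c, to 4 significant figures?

u ≈ 0.8982c

Compose boost 2: (0.284 + 0.265)/(1 + 0.284×0.265) = 0.5490/1.07526 = 0.510574
Compose boost 3: (0.716 + 0.510574)/(1 + 0.716×0.510574) = 1.22657/1.36557 = 0.8982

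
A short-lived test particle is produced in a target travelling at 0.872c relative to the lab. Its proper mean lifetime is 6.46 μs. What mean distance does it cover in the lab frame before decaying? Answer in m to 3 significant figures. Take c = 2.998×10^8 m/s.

d ≈ 3450 m

γ = 1/√(1 − 0.872²) = 2.0429
Dilated lifetime: Δt = γτ₀ = 2.0429 × 6.46 μs = 13.197 μs
d = vΔt = 0.872c × 13.197 μs = 2.6143×10^8 m/s × 1.3197×10^-5 s = 3450 m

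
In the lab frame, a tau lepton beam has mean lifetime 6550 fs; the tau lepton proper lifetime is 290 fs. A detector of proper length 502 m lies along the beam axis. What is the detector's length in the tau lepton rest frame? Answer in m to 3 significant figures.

Time dilation ⇒ γ = Δt/τ₀ = 6550/290 = 22.586
Length contraction: L = L₀/γ = 502/22.586 = 22.2 m

L ≈ 22.2 m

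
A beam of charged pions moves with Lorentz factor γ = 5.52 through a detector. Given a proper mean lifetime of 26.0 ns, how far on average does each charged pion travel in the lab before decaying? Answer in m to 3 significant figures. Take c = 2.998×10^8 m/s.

d ≈ 42.3 m

β = √(1 − 1/γ²) = √(1 − 1/5.52²) = 0.98345
Dilated lifetime: Δt = γτ₀ = 5.52 × 26.0 ns = 143.52 ns
d = vΔt = 0.98345c × 143.52 ns = 2.9484×10^8 m/s × 1.4352×10^-7 s = 42.3 m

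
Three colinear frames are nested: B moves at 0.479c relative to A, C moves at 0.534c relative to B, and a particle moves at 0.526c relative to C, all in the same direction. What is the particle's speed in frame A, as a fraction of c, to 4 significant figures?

u ≈ 0.9357c

Compose boost 2: (0.534 + 0.479)/(1 + 0.534×0.479) = 1.013/1.25579 = 0.806666
Compose boost 3: (0.526 + 0.806666)/(1 + 0.526×0.806666) = 1.33267/1.42431 = 0.9357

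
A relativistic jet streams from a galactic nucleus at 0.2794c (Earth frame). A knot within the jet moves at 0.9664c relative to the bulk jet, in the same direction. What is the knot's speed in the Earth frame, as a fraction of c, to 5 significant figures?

Relativistic velocity addition: u = (u' + v)/(1 + u'v/c²)
= (0.9664 + 0.2794)/(1 + 0.9664×0.2794) = 1.2458/1.270012 = 0.98094

u ≈ 0.98094c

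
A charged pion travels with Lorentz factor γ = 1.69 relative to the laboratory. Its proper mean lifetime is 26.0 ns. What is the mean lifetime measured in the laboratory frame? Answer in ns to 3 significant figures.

Δt ≈ 43.9 ns

γ = 1.69 (given)
Time dilation: Δt = γτ₀ = 1.69 × 26.0 ns = 43.9 ns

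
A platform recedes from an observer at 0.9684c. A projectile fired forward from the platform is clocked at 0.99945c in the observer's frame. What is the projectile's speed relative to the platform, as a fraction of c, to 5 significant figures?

u' ≈ 0.96631c

Inverse velocity addition: u' = (u − v)/(1 − uv/c²)
= (0.99945 − 0.9684)/(1 − 0.99945×0.9684) = 0.031050/0.03213262 = 0.96631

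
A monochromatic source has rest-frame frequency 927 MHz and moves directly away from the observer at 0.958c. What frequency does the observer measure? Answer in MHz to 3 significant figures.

Relativistic Doppler: f_obs = f_src √((1−β)/(1+β))
= 927 × √(0.042000/1.9580) = 927 × 0.14646 = 136 MHz

f_obs ≈ 136 MHz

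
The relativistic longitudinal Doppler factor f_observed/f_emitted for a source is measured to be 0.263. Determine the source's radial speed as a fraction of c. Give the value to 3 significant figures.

f_obs/f_src = √((1−β)/(1+β)) = 0.263  ⇒  (1−β)/(1+β) = 0.069169
β = |1 − D²|/(1 + D²) = |1 − 0.069169|/(1 + 0.069169) = 0.871

β ≈ 0.871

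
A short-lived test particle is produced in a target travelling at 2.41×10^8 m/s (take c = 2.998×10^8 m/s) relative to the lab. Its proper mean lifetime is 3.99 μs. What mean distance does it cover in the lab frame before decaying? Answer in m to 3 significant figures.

β = v/c = 2.41×10^8 / 2.998×10^8 = 0.80387
γ = 1/√(1 − 0.80387²) = 1.6812
Dilated lifetime: Δt = γτ₀ = 1.6812 × 3.99 μs = 6.7081 μs
d = vΔt = 0.80387c × 6.7081 μs = 2.4100×10^8 m/s × 6.7081×10^-6 s = 1620 m

d ≈ 1620 m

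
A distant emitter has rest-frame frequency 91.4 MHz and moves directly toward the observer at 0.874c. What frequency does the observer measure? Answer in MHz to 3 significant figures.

f_obs ≈ 352 MHz

Relativistic Doppler: f_obs = f_src √((1+β)/(1−β))
= 91.4 × √(1.8740/0.12600) = 91.4 × 3.8566 = 352 MHz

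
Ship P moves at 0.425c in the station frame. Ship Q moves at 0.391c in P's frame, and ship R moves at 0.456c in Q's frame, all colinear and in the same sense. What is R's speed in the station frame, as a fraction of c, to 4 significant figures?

Compose boost 2: (0.391 + 0.425)/(1 + 0.391×0.425) = 0.8160/1.16617 = 0.699723
Compose boost 3: (0.456 + 0.699723)/(1 + 0.456×0.699723) = 1.15572/1.31907 = 0.8762

u ≈ 0.8762c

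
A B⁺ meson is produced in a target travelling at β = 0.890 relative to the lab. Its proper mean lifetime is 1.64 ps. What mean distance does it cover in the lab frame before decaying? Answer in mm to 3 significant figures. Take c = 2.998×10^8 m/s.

d ≈ 0.960 mm

γ = 1/√(1 − 0.890²) = 2.1932
Dilated lifetime: Δt = γτ₀ = 2.1932 × 1.64 ps = 3.5968 ps
d = vΔt = 0.890c × 3.5968 ps = 2.6682×10^8 m/s × 3.5968×10^-12 s = 0.960 mm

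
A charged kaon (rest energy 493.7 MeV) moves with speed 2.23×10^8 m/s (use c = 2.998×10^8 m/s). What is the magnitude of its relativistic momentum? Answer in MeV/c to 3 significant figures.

p ≈ 549 MeV/c

β = v/c = 2.23×10^8 / 2.998×10^8 = 0.74383
γ = 1/√(1 − 0.74383²) = 1.4962
p = γβm₀c = 1.4962 × 0.74383 × 493.7 MeV/c = 549 MeV/c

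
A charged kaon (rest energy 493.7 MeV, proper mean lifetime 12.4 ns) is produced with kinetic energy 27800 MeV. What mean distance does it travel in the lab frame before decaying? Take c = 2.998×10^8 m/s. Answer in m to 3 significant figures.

γ = 1 + K/(m₀c²) = 1 + 27800/493.7 = 57.309
β = √(1 − 1/γ²) = 0.99985
Dilated lifetime: γτ₀ = 57.309 × 12.4 ns = 710.64 ns
d = βc·γτ₀ = 0.99985 × (2.998×10^8 m/s) × 7.1064×10^-7 s = 213 m

d ≈ 213 m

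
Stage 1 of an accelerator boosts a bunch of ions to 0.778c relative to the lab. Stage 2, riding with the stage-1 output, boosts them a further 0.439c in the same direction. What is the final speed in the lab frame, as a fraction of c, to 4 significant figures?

Compose boost 2: (0.439 + 0.778)/(1 + 0.439×0.778) = 1.217/1.34154 = 0.9072

u ≈ 0.9072c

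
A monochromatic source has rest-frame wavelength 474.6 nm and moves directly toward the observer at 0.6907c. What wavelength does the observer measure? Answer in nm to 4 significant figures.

λ_obs ≈ 203.0 nm

Relativistic Doppler: λ_obs = λ_src √((1−β)/(1+β))
= 474.6 × √(0.309300/1.69070) = 474.6 × 0.427717 = 203.0 nm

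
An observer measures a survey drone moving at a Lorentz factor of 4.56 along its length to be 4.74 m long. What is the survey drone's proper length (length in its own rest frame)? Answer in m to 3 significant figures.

L₀ ≈ 21.6 m

γ = 4.56 (given)
L₀ = γL = 4.56 × 4.74 = 21.6 m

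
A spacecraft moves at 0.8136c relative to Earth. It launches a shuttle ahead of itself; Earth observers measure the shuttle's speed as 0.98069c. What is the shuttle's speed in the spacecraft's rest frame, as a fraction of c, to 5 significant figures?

u' ≈ 0.82673c

Inverse velocity addition: u' = (u − v)/(1 − uv/c²)
= (0.98069 − 0.8136)/(1 − 0.98069×0.8136) = 0.16709/0.2021106 = 0.82673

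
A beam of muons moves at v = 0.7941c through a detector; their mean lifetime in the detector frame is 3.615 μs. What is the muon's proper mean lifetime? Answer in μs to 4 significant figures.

τ₀ ≈ 2.197 μs

γ = 1/√(1 − 0.7941²) = 1.64531
Proper time: τ₀ = Δt/γ = 3.615/1.64531 = 2.197 μs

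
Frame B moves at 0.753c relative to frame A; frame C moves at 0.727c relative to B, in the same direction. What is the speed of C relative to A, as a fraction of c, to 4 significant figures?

u ≈ 0.9564c

Compose boost 2: (0.727 + 0.753)/(1 + 0.727×0.753) = 1.480/1.54743 = 0.9564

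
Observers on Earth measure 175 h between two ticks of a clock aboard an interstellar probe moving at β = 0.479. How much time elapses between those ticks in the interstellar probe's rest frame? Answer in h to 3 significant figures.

γ = 1/√(1 − 0.479²) = 1.1392
Proper time: τ₀ = Δt/γ = 175/1.1392 = 154 h

τ₀ ≈ 154 h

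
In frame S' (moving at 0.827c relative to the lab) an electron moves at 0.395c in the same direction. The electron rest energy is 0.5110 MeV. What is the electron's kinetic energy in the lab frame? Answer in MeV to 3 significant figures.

u_lab = (0.395 + 0.827)/(1 + 0.395×0.827) = 0.921107
γ = 1/√(1 − 0.921107²) = 2.5686
K = (γ − 1)m₀c² = (2.5686 − 1) × 0.5110 = 1.5686 × 0.5110 = 0.802 MeV

K ≈ 0.802 MeV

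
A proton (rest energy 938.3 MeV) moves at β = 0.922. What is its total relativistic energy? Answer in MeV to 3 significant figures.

E ≈ 2420 MeV

γ = 1/√(1 − 0.922²) = 2.5827
E = γm₀c² = 2.5827 × 938.3 MeV = 2420 MeV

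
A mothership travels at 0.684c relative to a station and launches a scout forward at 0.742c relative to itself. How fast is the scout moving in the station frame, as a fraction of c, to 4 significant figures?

u ≈ 0.9459c

Compose boost 2: (0.742 + 0.684)/(1 + 0.742×0.684) = 1.426/1.50753 = 0.9459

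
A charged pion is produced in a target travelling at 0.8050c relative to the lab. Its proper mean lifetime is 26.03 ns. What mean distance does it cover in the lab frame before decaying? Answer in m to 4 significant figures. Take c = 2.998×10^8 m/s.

d ≈ 10.59 m

γ = 1/√(1 − 0.8050²) = 1.68556
Dilated lifetime: Δt = γτ₀ = 1.68556 × 26.03 ns = 43.8751 ns
d = vΔt = 0.8050c × 43.8751 ns = 2.41339×10^8 m/s × 4.38751×10^-8 s = 10.59 m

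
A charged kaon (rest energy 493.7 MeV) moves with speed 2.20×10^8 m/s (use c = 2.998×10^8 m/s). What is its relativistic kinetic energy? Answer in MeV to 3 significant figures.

β = v/c = 2.20×10^8 / 2.998×10^8 = 0.73382
γ = 1/√(1 − 0.73382²) = 1.4720
K = (γ − 1)m₀c² = (1.4720 − 1) × 493.7 MeV = 0.47201 × 493.7 MeV = 233 MeV

K ≈ 233 MeV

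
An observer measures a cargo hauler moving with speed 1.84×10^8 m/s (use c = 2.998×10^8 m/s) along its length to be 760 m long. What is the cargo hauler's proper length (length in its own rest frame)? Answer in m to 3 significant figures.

β = v/c = 1.84×10^8 / 2.998×10^8 = 0.61374
γ = 1/√(1 − 0.61374²) = 1.2666
L₀ = γL = 1.2666 × 760 = 963 m

L₀ ≈ 963 m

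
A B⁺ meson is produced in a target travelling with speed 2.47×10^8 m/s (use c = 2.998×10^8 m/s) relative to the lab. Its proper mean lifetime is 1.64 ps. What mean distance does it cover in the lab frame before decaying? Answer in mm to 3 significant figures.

β = v/c = 2.47×10^8 / 2.998×10^8 = 0.82388
γ = 1/√(1 − 0.82388²) = 1.7644
Dilated lifetime: Δt = γτ₀ = 1.7644 × 1.64 ps = 2.8936 ps
d = vΔt = 0.82388c × 2.8936 ps = 2.4700×10^8 m/s × 2.8936×10^-12 s = 0.715 mm

d ≈ 0.715 mm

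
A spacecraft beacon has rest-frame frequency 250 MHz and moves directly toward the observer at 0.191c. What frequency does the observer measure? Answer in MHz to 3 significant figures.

Relativistic Doppler: f_obs = f_src √((1+β)/(1−β))
= 250 × √(1.1910/0.80900) = 250 × 1.2133 = 303 MHz

f_obs ≈ 303 MHz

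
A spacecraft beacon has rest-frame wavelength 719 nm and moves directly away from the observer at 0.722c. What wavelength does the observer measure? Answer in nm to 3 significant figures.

Relativistic Doppler: λ_obs = λ_src √((1+β)/(1−β))
= 719 × √(1.7220/0.27800) = 719 × 2.4888 = 1790 nm

λ_obs ≈ 1790 nm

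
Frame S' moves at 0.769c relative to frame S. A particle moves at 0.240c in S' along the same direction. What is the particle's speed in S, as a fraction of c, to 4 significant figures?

Relativistic velocity addition: u = (u' + v)/(1 + u'v/c²)
= (0.240 + 0.769)/(1 + 0.240×0.769) = 1.009/1.18456 = 0.8518

u ≈ 0.8518c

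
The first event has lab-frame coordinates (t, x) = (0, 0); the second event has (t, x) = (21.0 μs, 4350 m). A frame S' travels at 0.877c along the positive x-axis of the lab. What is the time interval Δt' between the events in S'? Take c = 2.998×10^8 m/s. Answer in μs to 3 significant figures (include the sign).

Δt' ≈ 17.2 μs

γ = 1/√(1 − 0.877²) = 2.0812
Δt' = γ(Δt − vΔx/c²) = 2.0812 × (21.0 μs − 0.877×4350 m / (2.998×10^8 m/s))
= 2.0812 × (8.2750 μs) = 17.2 μs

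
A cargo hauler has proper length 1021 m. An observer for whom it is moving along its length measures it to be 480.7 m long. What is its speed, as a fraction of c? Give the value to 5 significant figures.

γ = L₀/L = 1021/480.7 = 2.123986
β = √(1 − 1/γ²) = 0.88223

β ≈ 0.88223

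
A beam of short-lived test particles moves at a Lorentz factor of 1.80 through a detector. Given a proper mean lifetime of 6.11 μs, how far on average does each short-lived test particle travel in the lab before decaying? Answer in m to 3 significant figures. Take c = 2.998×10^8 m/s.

β = √(1 − 1/γ²) = √(1 − 1/1.80²) = 0.83148
Dilated lifetime: Δt = γτ₀ = 1.80 × 6.11 μs = 10.998 μs
d = vΔt = 0.83148c × 10.998 μs = 2.4928×10^8 m/s × 1.0998×10^-5 s = 2740 m

d ≈ 2740 m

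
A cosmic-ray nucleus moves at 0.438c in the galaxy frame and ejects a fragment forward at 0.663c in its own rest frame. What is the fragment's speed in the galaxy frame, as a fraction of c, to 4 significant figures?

u ≈ 0.8532c

Compose boost 2: (0.663 + 0.438)/(1 + 0.663×0.438) = 1.101/1.29039 = 0.8532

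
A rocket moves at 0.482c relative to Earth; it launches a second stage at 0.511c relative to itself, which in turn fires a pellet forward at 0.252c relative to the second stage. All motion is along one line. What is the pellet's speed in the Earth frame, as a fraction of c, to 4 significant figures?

u ≈ 0.8734c

Compose boost 2: (0.511 + 0.482)/(1 + 0.511×0.482) = 0.9930/1.24630 = 0.796757
Compose boost 3: (0.252 + 0.796757)/(1 + 0.252×0.796757) = 1.04876/1.20078 = 0.8734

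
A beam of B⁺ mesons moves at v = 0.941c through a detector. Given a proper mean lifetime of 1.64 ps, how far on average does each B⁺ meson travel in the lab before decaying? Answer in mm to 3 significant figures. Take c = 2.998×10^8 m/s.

d ≈ 1.37 mm

γ = 1/√(1 − 0.941²) = 2.9550
Dilated lifetime: Δt = γτ₀ = 2.9550 × 1.64 ps = 4.8462 ps
d = vΔt = 0.941c × 4.8462 ps = 2.8211×10^8 m/s × 4.8462×10^-12 s = 1.37 mm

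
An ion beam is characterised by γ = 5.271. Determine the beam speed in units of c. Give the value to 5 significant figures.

β = √(1 − 1/γ²) = √(1 − 1/5.271²) = √(0.9640073) = 0.98184

β ≈ 0.98184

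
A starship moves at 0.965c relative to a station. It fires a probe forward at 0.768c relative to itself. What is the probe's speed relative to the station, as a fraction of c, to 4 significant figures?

u ≈ 0.9953c

Relativistic velocity addition: u = (u' + v)/(1 + u'v/c²)
= (0.768 + 0.965)/(1 + 0.768×0.965) = 1.733/1.74112 = 0.9953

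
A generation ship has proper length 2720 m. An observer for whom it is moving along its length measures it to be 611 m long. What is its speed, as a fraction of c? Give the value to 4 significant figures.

γ = L₀/L = 2720/611 = 4.45172
β = √(1 − 1/γ²) = 0.9744

β ≈ 0.9744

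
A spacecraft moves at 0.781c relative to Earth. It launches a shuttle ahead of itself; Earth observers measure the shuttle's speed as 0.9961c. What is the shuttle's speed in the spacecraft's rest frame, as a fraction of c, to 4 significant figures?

u' ≈ 0.9687c

Inverse velocity addition: u' = (u − v)/(1 − uv/c²)
= (0.9961 − 0.781)/(1 − 0.9961×0.781) = 0.2151/0.222046 = 0.9687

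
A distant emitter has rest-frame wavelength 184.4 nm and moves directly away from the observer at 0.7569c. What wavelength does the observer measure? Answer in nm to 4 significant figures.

Relativistic Doppler: λ_obs = λ_src √((1+β)/(1−β))
= 184.4 × √(1.75690/0.243100) = 184.4 × 2.68832 = 495.7 nm

λ_obs ≈ 495.7 nm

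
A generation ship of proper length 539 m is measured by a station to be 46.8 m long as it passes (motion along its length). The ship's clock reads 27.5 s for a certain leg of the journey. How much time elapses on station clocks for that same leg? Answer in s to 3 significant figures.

Length contraction ⇒ γ = L₀/L = 539/46.8 = 11.517
Time dilation: Δt = γτ₀ = 11.517 × 27.5 s = 317 s

Δt ≈ 317 s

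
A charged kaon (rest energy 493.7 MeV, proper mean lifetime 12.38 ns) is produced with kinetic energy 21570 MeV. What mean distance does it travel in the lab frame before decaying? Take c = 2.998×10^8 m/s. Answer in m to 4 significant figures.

γ = 1 + K/(m₀c²) = 1 + 21570/493.7 = 44.6905
β = √(1 − 1/γ²) = 0.999750
Dilated lifetime: γτ₀ = 44.6905 × 12.38 ns = 553.268 ns
d = βc·γτ₀ = 0.999750 × (2.998×10^8 m/s) × 5.53268×10^-7 s = 165.8 m

d ≈ 165.8 m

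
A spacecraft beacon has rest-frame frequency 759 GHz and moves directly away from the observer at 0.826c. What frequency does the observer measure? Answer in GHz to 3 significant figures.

Relativistic Doppler: f_obs = f_src √((1−β)/(1+β))
= 759 × √(0.17400/1.8260) = 759 × 0.30869 = 234 GHz

f_obs ≈ 234 GHz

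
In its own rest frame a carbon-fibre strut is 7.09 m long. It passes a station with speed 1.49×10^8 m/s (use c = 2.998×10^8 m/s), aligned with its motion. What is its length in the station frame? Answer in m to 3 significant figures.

β = v/c = 1.49×10^8 / 2.998×10^8 = 0.49700
γ = 1/√(1 − 0.49700²) = 1.1524
Length contraction: L = L₀/γ = 7.09/1.1524 = 6.15 m

L ≈ 6.15 m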